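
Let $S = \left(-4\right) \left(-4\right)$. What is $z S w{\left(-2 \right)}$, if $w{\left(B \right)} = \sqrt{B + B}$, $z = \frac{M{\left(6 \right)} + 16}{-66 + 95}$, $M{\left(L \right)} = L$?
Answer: $\frac{704 i}{29} \approx 24.276 i$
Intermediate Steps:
$S = 16$
$z = \frac{22}{29}$ ($z = \frac{6 + 16}{-66 + 95} = \frac{22}{29} \approx 0.75862$)
$w{\left(B \right)} = \sqrt{2} \sqrt{B}$ ($w{\left(B \right)} = \sqrt{2 B} = \sqrt{2} \sqrt{B}$)
$z S w{\left(-2 \right)} = \frac{22}{29} \cdot 16 \sqrt{2} \sqrt{-2} = \frac{352 \sqrt{2} i \sqrt{2}}{29} = \frac{352 \cdot 2 i}{29} = \frac{704 i}{29}$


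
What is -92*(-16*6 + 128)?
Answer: -2944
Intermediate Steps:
-92*(-16*6 + 128) = -92*(-96 + 128) = -92*32 = -2944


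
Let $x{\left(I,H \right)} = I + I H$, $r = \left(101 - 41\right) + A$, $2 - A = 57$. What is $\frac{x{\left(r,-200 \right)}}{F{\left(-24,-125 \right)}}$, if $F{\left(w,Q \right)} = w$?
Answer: $\frac{995}{24} \approx 41.458$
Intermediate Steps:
$A = -55$ ($A = 2 - 57 = -55$)
$r = 5$ ($r = \left(101 - 41\right) - 55 = 60 - 55 = 5$)
$x{\left(I,H \right)} = I + H I$
$\frac{x{\left(r,-200 \right)}}{F{\left(-24,-125 \right)}} = \frac{5 \left(1 - 200\right)}{-24} = 5 \left(-199\right) \left(- \frac{1}{24}\right) = \left(-995\right) \left(- \frac{1}{24}\right) = \frac{995}{24}$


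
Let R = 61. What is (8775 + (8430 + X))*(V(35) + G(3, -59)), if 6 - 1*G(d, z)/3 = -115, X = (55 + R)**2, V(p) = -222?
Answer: 4323201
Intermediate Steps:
X = 13456 (X = (55 + 61)**2 = 116**2 = 13456)
G(d, z) = 363 (G(d, z) = 18 - 3*(-115) = 18 + 345 = 363)
(8775 + (8430 + X))*(V(35) + G(3, -59)) = (8775 + (8430 + 13456))*(-222 + 363) = (8775 + 21886)*141 = 30661*141 = 4323201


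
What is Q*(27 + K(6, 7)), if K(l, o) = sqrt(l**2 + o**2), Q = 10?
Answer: 270 + 10*sqrt(85) ≈ 362.20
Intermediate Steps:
Q*(27 + K(6, 7)) = 10*(27 + sqrt(6**2 + 7**2)) = 10*(27 + sqrt(36 + 49)) = 10*(27 + sqrt(85)) = 270 + 10*sqrt(85)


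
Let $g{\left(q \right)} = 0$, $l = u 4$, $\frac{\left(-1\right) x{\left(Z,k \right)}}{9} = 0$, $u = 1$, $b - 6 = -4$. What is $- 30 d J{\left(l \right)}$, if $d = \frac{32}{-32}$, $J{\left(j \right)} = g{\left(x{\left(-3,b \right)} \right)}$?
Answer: $0$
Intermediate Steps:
$b = 2$ ($b = 6 - 4 = 2$)
$x{\left(Z,k \right)} = 0$ ($x{\left(Z,k \right)} = \left(-9\right) 0 = 0$)
$l = 4$ ($l = 1 \cdot 4 = 4$)
$J{\left(j \right)} = 0$
$d = -1$ ($d = 32 \left(- \frac{1}{32}\right) = -1$)
$- 30 d J{\left(l \right)} = \left(-30\right) \left(-1\right) 0 = 30 \cdot 0 = 0$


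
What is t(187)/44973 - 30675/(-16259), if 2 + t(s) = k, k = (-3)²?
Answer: 1379660588/731216007 ≈ 1.8868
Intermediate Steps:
k = 9
t(s) = 7 (t(s) = -2 + 9 = 7)
t(187)/44973 - 30675/(-16259) = 7/44973 - 30675/(-16259) = 7*(1/44973) - 30675*(-1/16259) = 7/44973 + 30675/16259 = 1379660588/731216007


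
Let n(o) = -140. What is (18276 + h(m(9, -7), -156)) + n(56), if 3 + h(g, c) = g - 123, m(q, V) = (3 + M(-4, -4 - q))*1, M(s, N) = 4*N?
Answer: 17961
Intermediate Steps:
m(q, V) = -13 - 4*q (m(q, V) = (3 + 4*(-4 - q))*1 = (3 + (-16 - 4*q))*1 = (-13 - 4*q)*1 = -13 - 4*q)
h(g, c) = -126 + g (h(g, c) = -3 + (g - 123) = -3 + (-123 + g) = -126 + g)
(18276 + h(m(9, -7), -156)) + n(56) = (18276 + (-126 + (-13 - 4*9))) - 140 = (18276 + (-126 + (-13 - 36))) - 140 = (18276 + (-126 - 49)) - 140 = (18276 - 175) - 140 = 18101 - 140 = 17961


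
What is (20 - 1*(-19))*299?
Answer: 11661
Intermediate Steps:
(20 - 1*(-19))*299 = (20 + 19)*299 = 39*299 = 11661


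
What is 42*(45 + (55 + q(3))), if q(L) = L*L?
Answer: 4578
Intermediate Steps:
q(L) = L²
42*(45 + (55 + q(3))) = 42*(45 + (55 + 3²)) = 42*(45 + (55 + 9)) = 42*(45 + 64) = 42*109 = 4578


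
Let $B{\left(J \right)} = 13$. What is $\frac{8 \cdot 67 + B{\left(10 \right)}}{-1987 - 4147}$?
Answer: $- \frac{549}{6134} \approx -0.089501$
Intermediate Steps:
$\frac{8 \cdot 67 + B{\left(10 \right)}}{-1987 - 4147} = \frac{8 \cdot 67 + 13}{-1987 - 4147} = \frac{536 + 13}{-6134} = 549 \left(- \frac{1}{6134}\right) = - \frac{549}{6134}$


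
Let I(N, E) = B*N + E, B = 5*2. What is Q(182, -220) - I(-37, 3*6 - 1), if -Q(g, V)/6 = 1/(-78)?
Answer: 4590/13 ≈ 353.08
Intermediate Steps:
B = 10
Q(g, V) = 1/13 (Q(g, V) = -6/(-78) = -6*(-1/78) = 1/13)
I(N, E) = E + 10*N (I(N, E) = 10*N + E = E + 10*N)
Q(182, -220) - I(-37, 3*6 - 1) = 1/13 - ((3*6 - 1) + 10*(-37)) = 1/13 - ((18 - 1) - 370) = 1/13 - (17 - 370) = 1/13 - 1*(-353) = 1/13 + 353 = 4590/13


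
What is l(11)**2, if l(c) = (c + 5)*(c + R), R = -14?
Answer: 2304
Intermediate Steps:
l(c) = (-14 + c)*(5 + c) (l(c) = (c + 5)*(c - 14) = (5 + c)*(-14 + c) = (-14 + c)*(5 + c))
l(11)**2 = (-70 + 11**2 - 9*11)**2 = (-70 + 121 - 99)**2 = (-48)**2 = 2304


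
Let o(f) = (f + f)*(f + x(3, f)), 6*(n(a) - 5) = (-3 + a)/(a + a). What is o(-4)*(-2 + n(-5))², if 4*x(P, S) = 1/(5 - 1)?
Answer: 15463/50 ≈ 309.26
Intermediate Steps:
x(P, S) = 1/16 (x(P, S) = 1/(4*(5 - 1)) = (¼)/4 = (¼)*(¼) = 1/16)
n(a) = 5 + (-3 + a)/(12*a) (n(a) = 5 + ((-3 + a)/(a + a))/6 = 5 + ((-3 + a)/((2*a)))/6 = 5 + ((-3 + a)*(1/(2*a)))/6 = 5 + ((-3 + a)/(2*a))/6 = 5 + (-3 + a)/(12*a))
o(f) = 2*f*(1/16 + f) (o(f) = (f + f)*(f + 1/16) = (2*f)*(1/16 + f) = 2*f*(1/16 + f))
o(-4)*(-2 + n(-5))² = ((⅛)*(-4)*(1 + 16*(-4)))*(-2 + (1/12)*(-3 + 61*(-5))/(-5))² = ((⅛)*(-4)*(1 - 64))*(-2 + (1/12)*(-⅕)*(-3 - 305))² = ((⅛)*(-4)*(-63))*(-2 + (1/12)*(-⅕)*(-308))² = 63*(-2 + 77/15)²/2 = 63*(47/15)²/2 = (63/2)*(2209/225) = 15463/50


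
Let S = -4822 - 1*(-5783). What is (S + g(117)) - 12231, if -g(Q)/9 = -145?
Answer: -9965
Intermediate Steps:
S = 961 (S = -4822 + 5783 = 961)
g(Q) = 1305 (g(Q) = -9*(-145) = 1305)
(S + g(117)) - 12231 = (961 + 1305) - 12231 = 2266 - 12231 = -9965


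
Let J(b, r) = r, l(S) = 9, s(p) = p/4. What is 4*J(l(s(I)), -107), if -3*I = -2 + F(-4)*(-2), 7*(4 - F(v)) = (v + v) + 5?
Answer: -428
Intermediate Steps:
F(v) = 23/7 - 2*v/7 (F(v) = 4 - ((v + v) + 5)/7 = 4 - (2*v + 5)/7 = 4 - (5 + 2*v)/7 = 4 + (-5/7 - 2*v/7) = 23/7 - 2*v/7)
I = 76/21 (I = -(-2 + (23/7 - 2/7*(-4))*(-2))/3 = -(-2 + (23/7 + 8/7)*(-2))/3 = -(-2 + (31/7)*(-2))/3 = -(-2 - 62/7)/3 = -⅓*(-76/7) = 76/21 ≈ 3.6190)
s(p) = p/4 (s(p) = p*(¼) = p/4)
4*J(l(s(I)), -107) = 4*(-107) = -428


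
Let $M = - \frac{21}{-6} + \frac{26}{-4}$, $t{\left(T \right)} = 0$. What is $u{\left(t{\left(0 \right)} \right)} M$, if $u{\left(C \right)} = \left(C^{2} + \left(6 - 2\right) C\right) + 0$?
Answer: $0$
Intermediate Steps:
$u{\left(C \right)} = C^{2} + 4 C$ ($u{\left(C \right)} = \left(C^{2} + 4 C\right) + 0 = C^{2} + 4 C$)
$M = -3$ ($M = \left(-21\right) \left(- \frac{1}{6}\right) + 26 \left(- \frac{1}{4}\right) = \frac{7}{2} - \frac{13}{2} = -3$)
$u{\left(t{\left(0 \right)} \right)} M = 0 \left(4 + 0\right) \left(-3\right) = 0 \cdot 4 \left(-3\right) = 0 \left(-3\right) = 0$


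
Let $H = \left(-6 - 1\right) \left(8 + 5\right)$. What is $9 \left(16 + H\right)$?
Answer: $-675$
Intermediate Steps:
$H = -91$ ($H = \left(-7\right) 13 = -91$)
$9 \left(16 + H\right) = 9 \left(16 - 91\right) = 9 \left(-75\right) = -675$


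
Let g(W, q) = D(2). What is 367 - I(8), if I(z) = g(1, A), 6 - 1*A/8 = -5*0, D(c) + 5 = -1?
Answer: 373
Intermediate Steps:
D(c) = -6 (D(c) = -5 - 1 = -6)
A = 48 (A = 48 - (-40)*0 = 48 - 8*0 = 48 + 0 = 48)
g(W, q) = -6
I(z) = -6
367 - I(8) = 367 - 1*(-6) = 367 + 6 = 373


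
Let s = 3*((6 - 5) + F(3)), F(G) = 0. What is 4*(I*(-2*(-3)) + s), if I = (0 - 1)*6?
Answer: -132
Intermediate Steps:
I = -6 (I = -1*6 = -6)
s = 3 (s = 3*((6 - 5) + 0) = 3*(1 + 0) = 3*1 = 3)
4*(I*(-2*(-3)) + s) = 4*(-(-12)*(-3) + 3) = 4*(-6*6 + 3) = 4*(-36 + 3) = 4*(-33) = -132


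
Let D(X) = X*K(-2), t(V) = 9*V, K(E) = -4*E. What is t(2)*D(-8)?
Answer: -1152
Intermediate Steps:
D(X) = 8*X (D(X) = X*(-4*(-2)) = X*8 = 8*X)
t(2)*D(-8) = (9*2)*(8*(-8)) = 18*(-64) = -1152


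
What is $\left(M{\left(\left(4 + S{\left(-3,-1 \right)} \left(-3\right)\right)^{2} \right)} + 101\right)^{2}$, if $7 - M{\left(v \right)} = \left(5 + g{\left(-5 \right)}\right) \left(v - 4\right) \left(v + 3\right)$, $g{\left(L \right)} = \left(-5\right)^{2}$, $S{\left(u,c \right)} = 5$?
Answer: $189339857424$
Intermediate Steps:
$g{\left(L \right)} = 25$
$M{\left(v \right)} = 7 - 30 \left(-4 + v\right) \left(3 + v\right)$ ($M{\left(v \right)} = 7 - \left(5 + 25\right) \left(v - 4\right) \left(v + 3\right) = 7 - 30 \left(-4 + v\right) \left(3 + v\right)$)
$\left(M{\left(\left(4 + S{\left(-3,-1 \right)} \left(-3\right)\right)^{2} \right)} + 101\right)^{2} = \left(\left(367 - 30 \left(\left(4 + 5 \left(-3\right)\right)^{2}\right)^{2} + 30 \left(4 + 5 \left(-3\right)\right)^{2}\right) + 101\right)^{2} = \left(\left(367 - 30 \left(\left(4 - 15\right)^{2}\right)^{2} + 30 \left(4 - 15\right)^{2}\right) + 101\right)^{2} = \left(\left(367 - 30 \left(\left(-11\right)^{2}\right)^{2} + 30 \left(-11\right)^{2}\right) + 101\right)^{2} = \left(\left(367 - 30 \cdot 121^{2} + 30 \cdot 121\right) + 101\right)^{2} = \left(\left(367 - 439230 + 3630\right) + 101\right)^{2} = \left(-435233 + 101\right)^{2} = \left(-435132\right)^{2} = 189339857424$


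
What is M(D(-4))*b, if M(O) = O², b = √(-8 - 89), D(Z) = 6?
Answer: 36*I*√97 ≈ 354.56*I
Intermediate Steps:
b = I*√97 (b = √(-97) = I*√97 ≈ 9.8489*I)
M(D(-4))*b = 6²*(I*√97) = 36*(I*√97) = 36*I*√97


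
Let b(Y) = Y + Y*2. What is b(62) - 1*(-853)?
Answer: 1039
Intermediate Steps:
b(Y) = 3*Y (b(Y) = Y + 2*Y = 3*Y)
b(62) - 1*(-853) = 3*62 - 1*(-853) = 186 + 853 = 1039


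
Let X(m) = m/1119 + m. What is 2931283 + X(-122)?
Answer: 3279969037/1119 ≈ 2.9312e+6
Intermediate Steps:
X(m) = 1120*m/1119 (X(m) = m*(1/1119) + m = m/1119 + m = 1120*m/1119)
2931283 + X(-122) = 2931283 + (1120/1119)*(-122) = 2931283 - 136640/1119 = 3279969037/1119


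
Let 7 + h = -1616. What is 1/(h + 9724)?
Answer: 1/8101 ≈ 0.00012344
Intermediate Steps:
h = -1623 (h = -7 - 1616 = -1623)
1/(h + 9724) = 1/(-1623 + 9724) = 1/8101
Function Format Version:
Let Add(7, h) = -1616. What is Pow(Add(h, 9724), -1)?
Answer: Rational(1, 8101) ≈ 0.00012344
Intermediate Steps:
h = -1623 (h = Add(-7, -1616) = -1623)
Pow(Add(h, 9724), -1) = Pow(Add(-1623, 9724), -1) = Pow(8101, -1) = Rational(1, 8101)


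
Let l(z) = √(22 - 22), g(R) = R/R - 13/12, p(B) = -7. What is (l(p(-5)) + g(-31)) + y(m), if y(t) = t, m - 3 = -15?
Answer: -145/12 ≈ -12.083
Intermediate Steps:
g(R) = -1/12 (g(R) = 1 - 13*1/12 = 1 - 13/12 = -1/12)
m = -12 (m = 3 - 15 = -12)
l(z) = 0 (l(z) = √0 = 0)
(l(p(-5)) + g(-31)) + y(m) = (0 - 1/12) - 12 = -1/12 - 12 = -145/12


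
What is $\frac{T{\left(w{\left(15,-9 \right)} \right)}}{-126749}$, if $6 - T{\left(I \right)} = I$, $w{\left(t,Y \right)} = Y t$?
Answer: $- \frac{141}{126749} \approx -0.0011124$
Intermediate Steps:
$T{\left(I \right)} = 6 - I$
$\frac{T{\left(w{\left(15,-9 \right)} \right)}}{-126749} = \frac{6 - \left(-9\right) 15}{-126749} = \left(6 - -135\right) \left(- \frac{1}{126749}\right) = \left(6 + 135\right) \left(- \frac{1}{126749}\right) = 141 \left(- \frac{1}{126749}\right) = - \frac{141}{126749}$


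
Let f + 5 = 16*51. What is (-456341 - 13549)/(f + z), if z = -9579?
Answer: 234945/4384 ≈ 53.591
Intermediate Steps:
f = 811 (f = -5 + 16*51 = -5 + 816 = 811)
(-456341 - 13549)/(f + z) = (-456341 - 13549)/(811 - 9579) = -469890/(-8768) = -469890*(-1/8768) = 234945/4384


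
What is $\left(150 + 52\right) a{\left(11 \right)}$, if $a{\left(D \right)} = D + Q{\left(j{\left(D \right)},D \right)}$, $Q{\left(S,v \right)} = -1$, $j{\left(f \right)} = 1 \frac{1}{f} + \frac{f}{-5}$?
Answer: $2020$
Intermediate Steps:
$j{\left(f \right)} = \frac{1}{f} - \frac{f}{5}$ ($j{\left(f \right)} = \frac{1}{f} + f \left(- \frac{1}{5}\right) = \frac{1}{f} - \frac{f}{5}$)
$a{\left(D \right)} = -1 + D$ ($a{\left(D \right)} = D - 1 = -1 + D$)
$\left(150 + 52\right) a{\left(11 \right)} = \left(150 + 52\right) \left(-1 + 11\right) = 202 \cdot 10 = 2020$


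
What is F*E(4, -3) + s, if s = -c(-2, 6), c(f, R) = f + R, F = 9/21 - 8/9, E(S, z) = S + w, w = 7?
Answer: -571/63 ≈ -9.0635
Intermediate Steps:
E(S, z) = 7 + S (E(S, z) = S + 7 = 7 + S)
F = -29/63 (F = 9*(1/21) - 8*⅑ = 3/7 - 8/9 = -29/63 ≈ -0.46032)
c(f, R) = R + f
s = -4 (s = -(6 - 2) = -1*4 = -4)
F*E(4, -3) + s = -29*(7 + 4)/63 - 4 = -29/63*11 - 4 = -319/63 - 4 = -571/63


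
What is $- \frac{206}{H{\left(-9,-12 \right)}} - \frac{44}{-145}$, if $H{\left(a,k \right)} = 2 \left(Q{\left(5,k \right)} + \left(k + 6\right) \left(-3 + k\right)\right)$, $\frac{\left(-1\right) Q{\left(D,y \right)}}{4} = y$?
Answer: $- \frac{8863}{20010} \approx -0.44293$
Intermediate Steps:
$Q{\left(D,y \right)} = - 4 y$
$H{\left(a,k \right)} = - 8 k + 2 \left(-3 + k\right) \left(6 + k\right)$ ($H{\left(a,k \right)} = 2 \left(- 4 k + \left(k + 6\right) \left(-3 + k\right)\right) = 2 \left(- 4 k + \left(6 + k\right) \left(-3 + k\right)\right) = 2 \left(- 4 k + \left(-3 + k\right) \left(6 + k\right)\right) = - 8 k + 2 \left(-3 + k\right) \left(6 + k\right)$)
$- \frac{206}{H{\left(-9,-12 \right)}} - \frac{44}{-145} = - \frac{206}{-36 - -24 + 2 \left(-12\right)^{2}} - \frac{44}{-145} = - \frac{206}{-36 + 24 + 2 \cdot 144} - - \frac{44}{145} = - \frac{206}{-36 + 24 + 288} + \frac{44}{145} = - \frac{206}{276} + \frac{44}{145} = \left(-206\right) \frac{1}{276} + \frac{44}{145} = - \frac{103}{138} + \frac{44}{145} = - \frac{8863}{20010}$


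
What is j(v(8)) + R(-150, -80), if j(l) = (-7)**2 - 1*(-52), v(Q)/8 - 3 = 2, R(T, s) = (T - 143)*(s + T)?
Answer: 67491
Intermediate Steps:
R(T, s) = (-143 + T)*(T + s)
v(Q) = 40 (v(Q) = 24 + 8*2 = 24 + 16 = 40)
j(l) = 101 (j(l) = 49 + 52 = 101)
j(v(8)) + R(-150, -80) = 101 + ((-150)**2 - 143*(-150) - 143*(-80) - 150*(-80)) = 101 + (22500 + 21450 + 11440 + 12000) = 101 + 67390 = 67491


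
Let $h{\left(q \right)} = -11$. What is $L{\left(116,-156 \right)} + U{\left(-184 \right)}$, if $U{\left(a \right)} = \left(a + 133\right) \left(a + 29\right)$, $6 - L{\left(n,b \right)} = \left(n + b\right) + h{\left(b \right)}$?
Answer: $7962$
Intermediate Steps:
$L{\left(n,b \right)} = 17 - b - n$ ($L{\left(n,b \right)} = 6 - \left(\left(n + b\right) - 11\right) = 6 - \left(\left(b + n\right) - 11\right) = 6 - \left(-11 + b + n\right) = 17 - b - n$)
$U{\left(a \right)} = \left(29 + a\right) \left(133 + a\right)$ ($U{\left(a \right)} = \left(133 + a\right) \left(29 + a\right) = \left(29 + a\right) \left(133 + a\right)$)
$L{\left(116,-156 \right)} + U{\left(-184 \right)} = \left(17 - -156 - 116\right) + \left(3857 + \left(-184\right)^{2} + 162 \left(-184\right)\right) = \left(17 + 156 - 116\right) + \left(3857 + 33856 - 29808\right) = 57 + 7905 = 7962$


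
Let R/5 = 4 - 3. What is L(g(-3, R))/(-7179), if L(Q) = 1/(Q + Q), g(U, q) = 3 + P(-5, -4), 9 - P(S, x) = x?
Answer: -1/229728 ≈ -4.3530e-6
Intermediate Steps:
R = 5 (R = 5*(4 - 3) = 5*1 = 5)
P(S, x) = 9 - x
g(U, q) = 16 (g(U, q) = 3 + (9 - 1*(-4)) = 3 + (9 + 4) = 3 + 13 = 16)
L(Q) = 1/(2*Q)
L(g(-3, R))/(-7179) = ((½)/16)/(-7179) = ((½)*(1/16))*(-1/7179) = (1/32)*(-1/7179) = -1/229728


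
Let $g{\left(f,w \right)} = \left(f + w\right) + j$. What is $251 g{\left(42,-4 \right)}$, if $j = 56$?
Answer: $23594$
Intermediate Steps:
$g{\left(f,w \right)} = 56 + f + w$ ($g{\left(f,w \right)} = \left(f + w\right) + 56 = 56 + f + w$)
$251 g{\left(42,-4 \right)} = 251 \left(56 + 42 - 4\right) = 251 \cdot 94 = 23594$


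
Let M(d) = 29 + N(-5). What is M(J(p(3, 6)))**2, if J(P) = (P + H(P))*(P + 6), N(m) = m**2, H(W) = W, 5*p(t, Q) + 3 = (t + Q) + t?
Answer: 2916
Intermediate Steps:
p(t, Q) = -3/5 + Q/5 + 2*t/5 (p(t, Q) = -3/5 + ((t + Q) + t)/5 = -3/5 + ((Q + t) + t)/5 = -3/5 + (Q + 2*t)/5 = -3/5 + (Q/5 + 2*t/5) = -3/5 + Q/5 + 2*t/5)
J(P) = 2*P*(6 + P) (J(P) = (P + P)*(P + 6) = (2*P)*(6 + P) = 2*P*(6 + P))
M(d) = 54 (M(d) = 29 + (-5)**2 = 29 + 25 = 54)
M(J(p(3, 6)))**2 = 54**2 = 2916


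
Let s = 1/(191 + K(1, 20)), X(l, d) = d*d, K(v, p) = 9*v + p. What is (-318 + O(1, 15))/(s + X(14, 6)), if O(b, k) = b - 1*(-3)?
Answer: -69080/7921 ≈ -8.7211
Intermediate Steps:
K(v, p) = p + 9*v
X(l, d) = d²
O(b, k) = 3 + b (O(b, k) = b + 3 = 3 + b)
s = 1/220 (s = 1/(191 + (20 + 9*1)) = 1/(191 + (20 + 9)) = 1/(191 + 29) = 1/220 ≈ 0.0045455)
(-318 + O(1, 15))/(s + X(14, 6)) = (-318 + (3 + 1))/(1/220 + 6²) = (-318 + 4)/(1/220 + 36) = -314/7921/220 = -314*220/7921 = -69080/7921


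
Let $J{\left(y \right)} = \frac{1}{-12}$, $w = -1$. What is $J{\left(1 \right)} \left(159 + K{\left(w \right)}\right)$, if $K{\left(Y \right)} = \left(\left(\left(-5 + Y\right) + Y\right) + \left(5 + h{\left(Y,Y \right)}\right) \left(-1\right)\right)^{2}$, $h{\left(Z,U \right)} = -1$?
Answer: $- \frac{70}{3} \approx -23.333$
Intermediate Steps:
$J{\left(y \right)} = - \frac{1}{12}$
$K{\left(Y \right)} = \left(-9 + 2 Y\right)^{2}$ ($K{\left(Y \right)} = \left(\left(\left(-5 + Y\right) + Y\right) + \left(5 - 1\right) \left(-1\right)\right)^{2} = \left(\left(-5 + 2 Y\right) + 4 \left(-1\right)\right)^{2} = \left(\left(-5 + 2 Y\right) - 4\right)^{2} = \left(-9 + 2 Y\right)^{2}$)
$J{\left(1 \right)} \left(159 + K{\left(w \right)}\right) = - \frac{159 + \left(-9 + 2 \left(-1\right)\right)^{2}}{12} = - \frac{159 + \left(-9 - 2\right)^{2}}{12} = - \frac{159 + \left(-11\right)^{2}}{12} = - \frac{159 + 121}{12} = \left(- \frac{1}{12}\right) 280 = - \frac{70}{3}$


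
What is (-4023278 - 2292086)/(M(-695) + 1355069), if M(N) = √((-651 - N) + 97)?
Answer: -2139438495029/459052998655 + 1578841*√141/459052998655 ≈ -4.6605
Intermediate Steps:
M(N) = √(-554 - N)
(-4023278 - 2292086)/(M(-695) + 1355069) = (-4023278 - 2292086)/(√(-554 - 1*(-695)) + 1355069) = -6315364/(√(-554 + 695) + 1355069) = -6315364/(√141 + 1355069) = -6315364/(1355069 + √141)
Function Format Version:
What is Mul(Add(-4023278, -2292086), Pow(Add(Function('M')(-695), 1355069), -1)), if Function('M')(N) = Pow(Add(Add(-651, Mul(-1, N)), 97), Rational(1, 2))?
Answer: Add(Rational(-2139438495029, 459052998655), Mul(Rational(1578841, 459052998655), Pow(141, Rational(1, 2)))) ≈ -4.6605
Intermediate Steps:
Function('M')(N) = Pow(Add(-554, Mul(-1, N)), Rational(1, 2))
Mul(Add(-4023278, -2292086), Pow(Add(Function('M')(-695), 1355069), -1)) = Mul(Add(-4023278, -2292086), Pow(Add(Pow(Add(-554, Mul(-1, -695)), Rational(1, 2)), 1355069), -1)) = Mul(-6315364, Pow(Add(Pow(Add(-554, 695), Rational(1, 2)), 1355069), -1)) = Mul(-6315364, Pow(Add(Pow(141, Rational(1, 2)), 1355069), -1)) = Mul(-6315364, Pow(Add(1355069, Pow(141, Rational(1, 2))), -1))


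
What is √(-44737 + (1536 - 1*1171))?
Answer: 2*I*√11093 ≈ 210.65*I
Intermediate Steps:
√(-44737 + (1536 - 1*1171)) = √(-44737 + (1536 - 1171)) = √(-44737 + 365) = √(-44372) = 2*I*√11093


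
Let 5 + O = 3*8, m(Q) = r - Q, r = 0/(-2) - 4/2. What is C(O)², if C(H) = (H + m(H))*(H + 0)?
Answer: 1444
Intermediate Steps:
r = -2 (r = 0*(-½) - 4*½ = 0 - 2 = -2)
m(Q) = -2 - Q
O = 19 (O = -5 + 3*8 = -5 + 24 = 19)
C(H) = -2*H (C(H) = (H + (-2 - H))*(H + 0) = -2*H)
C(O)² = (-2*19)² = (-38)² = 1444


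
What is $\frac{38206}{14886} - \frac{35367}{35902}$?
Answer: $\frac{422599325}{267218586} \approx 1.5815$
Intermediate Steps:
$\frac{38206}{14886} - \frac{35367}{35902} = 38206 \cdot \frac{1}{14886} - \frac{35367}{35902} = \frac{19103}{7443} - \frac{35367}{35902} = \frac{422599325}{267218586}$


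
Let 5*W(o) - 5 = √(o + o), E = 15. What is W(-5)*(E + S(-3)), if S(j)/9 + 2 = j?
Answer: -30 - 6*I*√10 ≈ -30.0 - 18.974*I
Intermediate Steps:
S(j) = -18 + 9*j
W(o) = 1 + √2*√o/5 (W(o) = 1 + √(o + o)/5 = 1 + √(2*o)/5 = 1 + (√2*√o)/5 = 1 + √2*√o/5)
W(-5)*(E + S(-3)) = (1 + √2*√(-5)/5)*(15 + (-18 + 9*(-3))) = (1 + √2*(I*√5)/5)*(15 + (-18 - 27)) = (1 + I*√10/5)*(15 - 45) = (1 + I*√10/5)*(-30) = -30 - 6*I*√10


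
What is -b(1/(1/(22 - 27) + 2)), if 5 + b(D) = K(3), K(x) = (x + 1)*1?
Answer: 1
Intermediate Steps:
K(x) = 1 + x (K(x) = (1 + x)*1 = 1 + x)
b(D) = -1 (b(D) = -5 + (1 + 3) = -5 + 4 = -1)
-b(1/(1/(22 - 27) + 2)) = -1*(-1) = 1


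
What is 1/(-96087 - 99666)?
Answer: -1/195753 ≈ -5.1085e-6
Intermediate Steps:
1/(-96087 - 99666) = 1/(-195753) = -1/195753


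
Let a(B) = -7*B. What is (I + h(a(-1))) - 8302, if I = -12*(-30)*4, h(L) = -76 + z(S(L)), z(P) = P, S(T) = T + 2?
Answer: -6929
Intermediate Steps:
S(T) = 2 + T
h(L) = -74 + L (h(L) = -76 + (2 + L) = -74 + L)
I = 1440 (I = 360*4 = 1440)
(I + h(a(-1))) - 8302 = (1440 + (-74 - 7*(-1))) - 8302 = (1440 + (-74 + 7)) - 8302 = (1440 - 67) - 8302 = 1373 - 8302 = -6929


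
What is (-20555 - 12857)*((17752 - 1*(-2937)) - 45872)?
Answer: 841414396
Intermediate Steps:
(-20555 - 12857)*((17752 - 1*(-2937)) - 45872) = -33412*((17752 + 2937) - 45872) = -33412*(20689 - 45872) = -33412*(-25183) = 841414396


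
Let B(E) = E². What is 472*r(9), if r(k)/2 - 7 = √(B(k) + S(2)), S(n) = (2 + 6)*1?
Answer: 6608 + 944*√89 ≈ 15514.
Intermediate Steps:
S(n) = 8 (S(n) = 8*1 = 8)
r(k) = 14 + 2*√(8 + k²) (r(k) = 14 + 2*√(k² + 8) = 14 + 2*√(8 + k²))
472*r(9) = 472*(14 + 2*√(8 + 9²)) = 472*(14 + 2*√(8 + 81)) = 472*(14 + 2*√89) = 6608 + 944*√89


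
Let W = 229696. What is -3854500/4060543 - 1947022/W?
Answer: -4395664892473/466345242464 ≈ -9.4258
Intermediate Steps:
-3854500/4060543 - 1947022/W = -3854500/4060543 - 1947022/229696 = -3854500*1/4060543 - 1947022*1/229696 = -3854500/4060543 - 973511/114848 = -4395664892473/466345242464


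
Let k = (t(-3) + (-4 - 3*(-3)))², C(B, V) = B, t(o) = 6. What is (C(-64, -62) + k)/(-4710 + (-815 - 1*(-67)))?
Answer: -57/5458 ≈ -0.010443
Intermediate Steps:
k = 121 (k = (6 + (-4 - 3*(-3)))² = (6 + (-4 + 9))² = (6 + 5)² = 11² = 121)
(C(-64, -62) + k)/(-4710 + (-815 - 1*(-67))) = (-64 + 121)/(-4710 + (-815 - 1*(-67))) = 57/(-4710 + (-815 + 67)) = 57/(-4710 - 748) = 57/(-5458) = 57*(-1/5458) = -57/5458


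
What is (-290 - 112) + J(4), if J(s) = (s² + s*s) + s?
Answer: -366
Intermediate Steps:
J(s) = s + 2*s² (J(s) = (s² + s²) + s = 2*s² + s = s + 2*s²)
(-290 - 112) + J(4) = (-290 - 112) + 4*(1 + 2*4) = -402 + 4*(1 + 8) = -402 + 4*9 = -402 + 36 = -366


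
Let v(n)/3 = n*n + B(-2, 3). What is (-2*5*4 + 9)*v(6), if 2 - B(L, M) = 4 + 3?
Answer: -2883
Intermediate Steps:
B(L, M) = -5 (B(L, M) = 2 - (4 + 3) = 2 - 1*7 = 2 - 7 = -5)
v(n) = -15 + 3*n**2 (v(n) = 3*(n*n - 5) = 3*(n**2 - 5) = 3*(-5 + n**2) = -15 + 3*n**2)
(-2*5*4 + 9)*v(6) = (-2*5*4 + 9)*(-15 + 3*6**2) = (-10*4 + 9)*(-15 + 3*36) = (-40 + 9)*(-15 + 108) = -31*93 = -2883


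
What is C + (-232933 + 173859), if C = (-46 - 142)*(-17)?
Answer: -55878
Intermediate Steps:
C = 3196 (C = -188*(-17) = 3196)
C + (-232933 + 173859) = 3196 + (-232933 + 173859) = 3196 - 59074 = -55878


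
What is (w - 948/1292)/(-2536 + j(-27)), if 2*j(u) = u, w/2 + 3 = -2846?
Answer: 3681382/1646977 ≈ 2.2352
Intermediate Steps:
w = -5698 (w = -6 + 2*(-2846) = -6 - 5692 = -5698)
j(u) = u/2
(w - 948/1292)/(-2536 + j(-27)) = (-5698 - 948/1292)/(-2536 + (1/2)*(-27)) = (-5698 - 948*1/1292)/(-2536 - 27/2) = (-5698 - 237/323)/(-5099/2) = -1840691/323*(-2/5099) = 3681382/1646977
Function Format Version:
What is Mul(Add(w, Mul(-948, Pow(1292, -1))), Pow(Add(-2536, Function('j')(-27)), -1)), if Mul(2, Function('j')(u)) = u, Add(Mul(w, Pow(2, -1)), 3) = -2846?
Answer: Rational(3681382, 1646977) ≈ 2.2352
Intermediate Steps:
w = -5698 (w = Add(-6, Mul(2, -2846)) = Add(-6, -5692) = -5698)
Function('j')(u) = Mul(Rational(1, 2), u)
Mul(Add(w, Mul(-948, Pow(1292, -1))), Pow(Add(-2536, Function('j')(-27)), -1)) = Mul(Add(-5698, Mul(-948, Pow(1292, -1))), Pow(Add(-2536, Mul(Rational(1, 2), -27)), -1)) = Mul(Add(-5698, Mul(-948, Rational(1, 1292))), Pow(Add(-2536, Rational(-27, 2)), -1)) = Mul(Add(-5698, Rational(-237, 323)), Pow(Rational(-5099, 2), -1)) = Mul(Rational(-1840691, 323), Rational(-2, 5099)) = Rational(3681382, 1646977)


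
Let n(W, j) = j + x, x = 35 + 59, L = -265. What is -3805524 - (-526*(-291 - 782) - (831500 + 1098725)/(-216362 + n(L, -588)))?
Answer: -947645735457/216856 ≈ -4.3699e+6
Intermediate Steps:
x = 94
n(W, j) = 94 + j (n(W, j) = j + 94 = 94 + j)
-3805524 - (-526*(-291 - 782) - (831500 + 1098725)/(-216362 + n(L, -588))) = -3805524 - (-526*(-291 - 782) - (831500 + 1098725)/(-216362 + (94 - 588))) = -3805524 - (-526*(-1073) - 1930225/(-216362 - 494)) = -3805524 - (564398 - 1930225/(-216856)) = -3805524 - (564398 - 1930225*(-1)/216856) = -3805524 - (564398 - 1*(-1930225/216856)) = -3805524 - (564398 + 1930225/216856) = -3805524 - 1*122395022913/216856 = -3805524 - 122395022913/216856 = -947645735457/216856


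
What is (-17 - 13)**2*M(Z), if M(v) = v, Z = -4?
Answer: -3600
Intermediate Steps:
(-17 - 13)**2*M(Z) = (-17 - 13)**2*(-4) = (-30)**2*(-4) = 900*(-4) = -3600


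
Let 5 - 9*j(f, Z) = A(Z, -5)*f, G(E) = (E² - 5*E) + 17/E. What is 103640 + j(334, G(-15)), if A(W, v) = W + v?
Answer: 12519203/135 ≈ 92735.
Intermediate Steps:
G(E) = E² - 5*E + 17/E
j(f, Z) = 5/9 - f*(-5 + Z)/9 (j(f, Z) = 5/9 - (Z - 5)*f/9 = 5/9 - (-5 + Z)*f/9 = 5/9 - f*(-5 + Z)/9)
103640 + j(334, G(-15)) = 103640 + (5/9 - ⅑*334*(-5 + (17 + (-15)²*(-5 - 15))/(-15))) = 103640 + (5/9 - ⅑*334*(-5 - (17 + 225*(-20))/15)) = 103640 + (5/9 - ⅑*334*(-5 - (17 - 4500)/15)) = 103640 + (5/9 - ⅑*334*(-5 - 1/15*(-4483))) = 103640 + (5/9 - ⅑*334*(-5 + 4483/15)) = 103640 + (5/9 - ⅑*334*4408/15) = 103640 + (5/9 - 1472272/135) = 103640 - 1472197/135 = 12519203/135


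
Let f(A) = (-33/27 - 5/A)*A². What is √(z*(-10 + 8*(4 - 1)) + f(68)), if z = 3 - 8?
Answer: I*√54554/3 ≈ 77.856*I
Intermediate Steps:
z = -5
f(A) = A²*(-11/9 - 5/A) (f(A) = (-33*1/27 - 5/A)*A² = (-11/9 - 5/A)*A² = A²*(-11/9 - 5/A))
√(z*(-10 + 8*(4 - 1)) + f(68)) = √(-5*(-10 + 8*(4 - 1)) - ⅑*68*(45 + 11*68)) = √(-5*(-10 + 8*3) - ⅑*68*(45 + 748)) = √(-5*(-10 + 24) - ⅑*68*793) = √(-5*14 - 53924/9) = √(-70 - 53924/9) = √(-54554/9) = I*√54554/3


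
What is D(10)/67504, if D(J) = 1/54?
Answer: 1/3645216 ≈ 2.7433e-7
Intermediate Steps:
D(J) = 1/54
D(10)/67504 = (1/54)/67504 = (1/54)*(1/67504) = 1/3645216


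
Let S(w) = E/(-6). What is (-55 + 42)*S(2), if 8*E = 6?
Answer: 13/8 ≈ 1.6250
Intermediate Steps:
E = ¾ (E = (⅛)*6 = ¾ ≈ 0.75000)
S(w) = -⅛ (S(w) = (¾)/(-6) = (¾)*(-⅙) = -⅛)
(-55 + 42)*S(2) = (-55 + 42)*(-⅛) = -13*(-⅛) = 13/8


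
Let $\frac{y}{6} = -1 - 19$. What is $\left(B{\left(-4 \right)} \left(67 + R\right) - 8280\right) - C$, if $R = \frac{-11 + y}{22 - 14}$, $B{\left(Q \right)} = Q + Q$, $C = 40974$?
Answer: $-49659$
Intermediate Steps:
$y = -120$ ($y = 6 \left(-1 - 19\right) = 6 \left(-20\right) = -120$)
$B{\left(Q \right)} = 2 Q$
$R = - \frac{131}{8}$ ($R = \frac{-11 - 120}{22 - 14} = - \frac{131}{8} \approx -16.375$)
$\left(B{\left(-4 \right)} \left(67 + R\right) - 8280\right) - C = \left(2 \left(-4\right) \left(67 - \frac{131}{8}\right) - 8280\right) - 40974 = \left(\left(-8\right) \frac{405}{8} - 8280\right) - 40974 = \left(-405 - 8280\right) - 40974 = -8685 - 40974 = -49659$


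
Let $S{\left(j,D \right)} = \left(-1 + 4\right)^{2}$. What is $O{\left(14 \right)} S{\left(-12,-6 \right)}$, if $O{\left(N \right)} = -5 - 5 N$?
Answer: $-675$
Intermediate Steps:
$S{\left(j,D \right)} = 9$ ($S{\left(j,D \right)} = 3^{2} = 9$)
$O{\left(14 \right)} S{\left(-12,-6 \right)} = \left(-5 - 70\right) 9 = \left(-75\right) 9 = -675$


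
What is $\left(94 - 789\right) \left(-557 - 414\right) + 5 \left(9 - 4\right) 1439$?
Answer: $710820$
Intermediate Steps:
$\left(94 - 789\right) \left(-557 - 414\right) + 5 \left(9 - 4\right) 1439 = \left(-695\right) \left(-971\right) + 5 \cdot 5 \cdot 1439 = 674845 + 25 \cdot 1439 = 674845 + 35975 = 710820$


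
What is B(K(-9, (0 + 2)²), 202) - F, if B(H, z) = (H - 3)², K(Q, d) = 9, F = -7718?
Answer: 7754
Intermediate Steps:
B(H, z) = (-3 + H)²
B(K(-9, (0 + 2)²), 202) - F = (-3 + 9)² - 1*(-7718) = 6² + 7718 = 36 + 7718 = 7754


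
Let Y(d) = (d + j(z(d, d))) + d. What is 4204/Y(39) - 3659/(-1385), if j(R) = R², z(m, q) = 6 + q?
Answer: 13517417/2912655 ≈ 4.6409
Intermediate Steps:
Y(d) = (6 + d)² + 2*d (Y(d) = (d + (6 + d)²) + d = (6 + d)² + 2*d)
4204/Y(39) - 3659/(-1385) = 4204/((6 + 39)² + 2*39) - 3659/(-1385) = 4204/(45² + 78) - 3659*(-1/1385) = 4204/(2025 + 78) + 3659/1385 = 4204/2103 + 3659/1385 = 13517417/2912655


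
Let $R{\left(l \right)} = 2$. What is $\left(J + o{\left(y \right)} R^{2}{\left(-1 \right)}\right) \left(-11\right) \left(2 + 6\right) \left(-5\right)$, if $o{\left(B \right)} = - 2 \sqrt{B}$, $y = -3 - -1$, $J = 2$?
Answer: $880 - 3520 i \sqrt{2} \approx 880.0 - 4978.0 i$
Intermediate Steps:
$y = -2$ ($y = -3 + 1 = -2$)
$\left(J + o{\left(y \right)} R^{2}{\left(-1 \right)}\right) \left(-11\right) \left(2 + 6\right) \left(-5\right) = \left(2 + - 2 \sqrt{-2} \cdot 2^{2}\right) \left(-11\right) \left(2 + 6\right) \left(-5\right) = \left(2 + - 2 i \sqrt{2} \cdot 4\right) \left(-11\right) 8 \left(-5\right) = \left(2 + - 2 i \sqrt{2} \cdot 4\right) \left(-11\right) \left(-40\right) = \left(2 - 8 i \sqrt{2}\right) \left(-11\right) \left(-40\right) = \left(-22 + 88 i \sqrt{2}\right) \left(-40\right) = 880 - 3520 i \sqrt{2}$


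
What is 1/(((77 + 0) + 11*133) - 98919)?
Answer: -1/97379 ≈ -1.0269e-5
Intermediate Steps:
1/(((77 + 0) + 11*133) - 98919) = 1/((77 + 1463) - 98919) = 1/(1540 - 98919) = 1/(-97379) = -1/97379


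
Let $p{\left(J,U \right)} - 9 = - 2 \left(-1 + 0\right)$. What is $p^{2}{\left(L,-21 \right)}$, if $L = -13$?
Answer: $121$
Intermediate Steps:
$p{\left(J,U \right)} = 11$ ($p{\left(J,U \right)} = 9 - 2 \left(-1 + 0\right) = 9 - -2 = 9 + 2 = 11$)
$p^{2}{\left(L,-21 \right)} = 11^{2} = 121$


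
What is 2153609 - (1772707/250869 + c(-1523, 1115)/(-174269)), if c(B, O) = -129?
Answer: 94152654777259165/43718689761 ≈ 2.1536e+6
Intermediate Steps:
2153609 - (1772707/250869 + c(-1523, 1115)/(-174269)) = 2153609 - (1772707/250869 - 129/(-174269)) = 2153609 - (1772707*(1/250869) - 129*(-1/174269)) = 2153609 - (1772707/250869 + 129/174269) = 2153609 - 1*308960238284/43718689761 = 2153609 - 308960238284/43718689761 = 94152654777259165/43718689761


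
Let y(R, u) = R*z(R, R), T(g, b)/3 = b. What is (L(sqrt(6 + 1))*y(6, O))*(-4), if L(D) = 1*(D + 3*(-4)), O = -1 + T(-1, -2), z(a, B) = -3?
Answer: -864 + 72*sqrt(7) ≈ -673.51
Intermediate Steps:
T(g, b) = 3*b
O = -7 (O = -1 + 3*(-2) = -1 - 6 = -7)
L(D) = -12 + D (L(D) = 1*(D - 12) = 1*(-12 + D) = -12 + D)
y(R, u) = -3*R (y(R, u) = R*(-3) = -3*R)
(L(sqrt(6 + 1))*y(6, O))*(-4) = ((-12 + sqrt(6 + 1))*(-3*6))*(-4) = ((-12 + sqrt(7))*(-18))*(-4) = (216 - 18*sqrt(7))*(-4) = -864 + 72*sqrt(7)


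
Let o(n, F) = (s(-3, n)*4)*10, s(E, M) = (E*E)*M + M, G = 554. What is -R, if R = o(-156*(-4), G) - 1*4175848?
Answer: 3926248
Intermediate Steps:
s(E, M) = M + M*E² (s(E, M) = E²*M + M = M*E² + M = M + M*E²)
o(n, F) = 400*n (o(n, F) = ((n*(1 + (-3)²))*4)*10 = ((n*(1 + 9))*4)*10 = ((n*10)*4)*10 = ((10*n)*4)*10 = (40*n)*10 = 400*n)
R = -3926248 (R = 400*(-156*(-4)) - 1*4175848 = 400*624 - 4175848 = 249600 - 4175848 = -3926248)
-R = -1*(-3926248) = 3926248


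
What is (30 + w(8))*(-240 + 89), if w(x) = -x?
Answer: -3322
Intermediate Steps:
(30 + w(8))*(-240 + 89) = (30 - 1*8)*(-240 + 89) = (30 - 8)*(-151) = 22*(-151) = -3322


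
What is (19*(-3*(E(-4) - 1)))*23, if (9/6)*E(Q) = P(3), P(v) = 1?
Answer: 437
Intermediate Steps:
E(Q) = ⅔ (E(Q) = (⅔)*1 = ⅔)
(19*(-3*(E(-4) - 1)))*23 = (19*(-3*(⅔ - 1)))*23 = (19*(-3*(-⅓)))*23 = (19*1)*23 = 19*23 = 437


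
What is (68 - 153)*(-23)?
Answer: 1955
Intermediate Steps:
(68 - 153)*(-23) = -85*(-23) = 1955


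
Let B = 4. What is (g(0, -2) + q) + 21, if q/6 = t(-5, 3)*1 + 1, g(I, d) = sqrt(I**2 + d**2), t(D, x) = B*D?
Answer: -91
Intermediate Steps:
t(D, x) = 4*D
q = -114 (q = 6*((4*(-5))*1 + 1) = 6*(-20*1 + 1) = 6*(-20 + 1) = 6*(-19) = -114)
(g(0, -2) + q) + 21 = (sqrt(0**2 + (-2)**2) - 114) + 21 = (sqrt(0 + 4) - 114) + 21 = (sqrt(4) - 114) + 21 = (2 - 114) + 21 = -112 + 21 = -91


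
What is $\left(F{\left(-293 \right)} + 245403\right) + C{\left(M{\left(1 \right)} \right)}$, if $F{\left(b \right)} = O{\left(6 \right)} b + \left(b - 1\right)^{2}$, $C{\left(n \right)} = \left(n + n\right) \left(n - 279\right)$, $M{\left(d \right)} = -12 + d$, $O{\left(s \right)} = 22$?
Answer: $331773$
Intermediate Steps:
$C{\left(n \right)} = 2 n \left(-279 + n\right)$
$F{\left(b \right)} = \left(-1 + b\right)^{2} + 22 b$ ($F{\left(b \right)} = 22 b + \left(b - 1\right)^{2} = 22 b + \left(-1 + b\right)^{2} = \left(-1 + b\right)^{2} + 22 b$)
$\left(F{\left(-293 \right)} + 245403\right) + C{\left(M{\left(1 \right)} \right)} = \left(\left(\left(-1 - 293\right)^{2} + 22 \left(-293\right)\right) + 245403\right) + 2 \left(-12 + 1\right) \left(-279 + \left(-12 + 1\right)\right) = \left(\left(\left(-294\right)^{2} - 6446\right) + 245403\right) + 2 \left(-11\right) \left(-279 - 11\right) = \left(\left(86436 - 6446\right) + 245403\right) + 2 \left(-11\right) \left(-290\right) = \left(79990 + 245403\right) + 6380 = 325393 + 6380 = 331773$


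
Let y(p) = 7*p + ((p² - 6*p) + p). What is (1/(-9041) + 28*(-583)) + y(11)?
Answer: -146292422/9041 ≈ -16181.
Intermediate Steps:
y(p) = p² + 2*p (y(p) = 7*p + (p² - 5*p) = p² + 2*p)
(1/(-9041) + 28*(-583)) + y(11) = (1/(-9041) + 28*(-583)) + 11*(2 + 11) = (-1/9041 - 16324) + 11*13 = -147585285/9041 + 143 = -146292422/9041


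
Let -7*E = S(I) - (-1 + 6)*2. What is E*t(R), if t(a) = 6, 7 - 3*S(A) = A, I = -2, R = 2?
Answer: 6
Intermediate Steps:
S(A) = 7/3 - A/3
E = 1 (E = -((7/3 - ⅓*(-2)) - (-1 + 6)*2)/7 = -((7/3 + ⅔) - 5*2)/7 = -(3 - 1*10)/7 = -(3 - 10)/7 = -⅐*(-7) = 1)
E*t(R) = 1*6 = 6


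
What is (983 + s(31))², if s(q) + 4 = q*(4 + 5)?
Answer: 1582564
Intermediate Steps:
s(q) = -4 + 9*q (s(q) = -4 + q*(4 + 5) = -4 + q*9 = -4 + 9*q)
(983 + s(31))² = (983 + (-4 + 9*31))² = (983 + (-4 + 279))² = (983 + 275)² = 1258² = 1582564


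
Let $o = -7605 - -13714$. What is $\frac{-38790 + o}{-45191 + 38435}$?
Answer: $\frac{32681}{6756} \approx 4.8373$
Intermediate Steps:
$o = 6109$ ($o = -7605 + 13714 = 6109$)
$\frac{-38790 + o}{-45191 + 38435} = \frac{-38790 + 6109}{-45191 + 38435} = - \frac{32681}{-6756} = \left(-32681\right) \left(- \frac{1}{6756}\right) = \frac{32681}{6756}$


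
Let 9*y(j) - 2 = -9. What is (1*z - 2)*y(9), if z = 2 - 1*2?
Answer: 14/9 ≈ 1.5556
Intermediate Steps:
y(j) = -7/9 (y(j) = 2/9 + (1/9)*(-9) = 2/9 - 1 = -7/9)
z = 0 (z = 2 - 2 = 0)
(1*z - 2)*y(9) = (1*0 - 2)*(-7/9) = (0 - 2)*(-7/9) = -2*(-7/9) = 14/9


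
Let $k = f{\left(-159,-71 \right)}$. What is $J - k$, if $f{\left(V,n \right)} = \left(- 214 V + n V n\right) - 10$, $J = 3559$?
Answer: $771062$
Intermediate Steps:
$f{\left(V,n \right)} = -10 - 214 V + V n^{2}$ ($f{\left(V,n \right)} = \left(- 214 V + V n n\right) - 10 = \left(- 214 V + V n^{2}\right) - 10 = -10 - 214 V + V n^{2}$)
$k = -767503$ ($k = -10 - -34026 - 159 \left(-71\right)^{2} = -10 + 34026 - 801519 = -767503$)
$J - k = 3559 - -767503 = 3559 + 767503 = 771062$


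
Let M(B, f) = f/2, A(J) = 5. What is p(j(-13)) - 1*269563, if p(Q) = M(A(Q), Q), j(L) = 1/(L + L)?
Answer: -14017277/52 ≈ -2.6956e+5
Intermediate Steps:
j(L) = 1/(2*L)
M(B, f) = f/2 (M(B, f) = f*(½) = f/2)
p(Q) = Q/2
p(j(-13)) - 1*269563 = ((½)/(-13))/2 - 1*269563 = ((½)*(-1/13))/2 - 269563 = (½)*(-1/26) - 269563 = -1/52 - 269563 = -14017277/52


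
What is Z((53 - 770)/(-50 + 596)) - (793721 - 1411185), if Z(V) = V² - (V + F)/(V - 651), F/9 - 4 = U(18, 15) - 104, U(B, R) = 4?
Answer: 2428187638814309/3932514404 ≈ 6.1746e+5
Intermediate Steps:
F = -864 (F = 36 + 9*(4 - 104) = 36 + 9*(-100) = 36 - 900 = -864)
Z(V) = V² - (-864 + V)/(-651 + V) (Z(V) = V² - (V - 864)/(V - 651) = V² - (-864 + V)/(-651 + V))
Z((53 - 770)/(-50 + 596)) - (793721 - 1411185) = (864 + ((53 - 770)/(-50 + 596))³ - (53 - 770)/(-50 + 596) - 651*(53 - 770)²/(-50 + 596)²)/(-651 + (53 - 770)/(-50 + 596)) - (793721 - 1411185) = (864 + (-717/546)³ - (-717)/546 - 651*(-717/546)²)/(-651 - 717/546) - 1*(-617464) = (864 + (-717*1/546)³ - (-717)/546 - 651*(-717*1/546)²)/(-651 - 717*1/546) + 617464 = (864 + (-239/182)³ - 1*(-239/182) - 651*(-239/182)²)/(-651 - 239/182) + 617464 = (864 - 13651919/6028568 + 239/182 - 651*57121/33124)/(-118721/182) + 617464 = -182*(864 - 13651919/6028568 + 239/182 - 5312253/4732)/118721 + 617464 = -182/118721*(-1564862853/6028568) + 617464 = 1564862853/3932514404 + 617464 = 2428187638814309/3932514404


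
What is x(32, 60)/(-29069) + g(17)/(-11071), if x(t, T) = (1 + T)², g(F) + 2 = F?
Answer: -41631226/321822899 ≈ -0.12936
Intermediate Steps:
g(F) = -2 + F
x(32, 60)/(-29069) + g(17)/(-11071) = (1 + 60)²/(-29069) + (-2 + 17)/(-11071) = 61²*(-1/29069) + 15*(-1/11071) = 3721*(-1/29069) - 15/11071 = -3721/29069 - 15/11071 = -41631226/321822899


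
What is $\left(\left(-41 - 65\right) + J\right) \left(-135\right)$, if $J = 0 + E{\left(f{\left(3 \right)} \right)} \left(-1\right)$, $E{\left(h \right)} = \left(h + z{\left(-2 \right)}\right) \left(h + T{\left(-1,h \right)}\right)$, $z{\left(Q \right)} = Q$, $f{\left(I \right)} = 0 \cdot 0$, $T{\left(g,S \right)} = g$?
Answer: $14580$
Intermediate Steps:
$f{\left(I \right)} = 0$
$E{\left(h \right)} = \left(-1 + h\right) \left(-2 + h\right)$ ($E{\left(h \right)} = \left(h - 2\right) \left(h - 1\right) = \left(-2 + h\right) \left(-1 + h\right) = \left(-1 + h\right) \left(-2 + h\right)$)
$J = -2$ ($J = 0 + \left(2 + 0^{2} - 0\right) \left(-1\right) = 0 + \left(2 + 0 + 0\right) \left(-1\right) = 0 + 2 \left(-1\right) = 0 - 2 = -2$)
$\left(\left(-41 - 65\right) + J\right) \left(-135\right) = \left(\left(-41 - 65\right) - 2\right) \left(-135\right) = \left(-106 - 2\right) \left(-135\right) = \left(-108\right) \left(-135\right) = 14580$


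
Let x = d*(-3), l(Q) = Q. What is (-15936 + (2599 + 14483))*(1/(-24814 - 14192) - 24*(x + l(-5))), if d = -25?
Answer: -12516245471/6501 ≈ -1.9253e+6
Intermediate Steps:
x = 75 (x = -25*(-3) = 75)
(-15936 + (2599 + 14483))*(1/(-24814 - 14192) - 24*(x + l(-5))) = (-15936 + (2599 + 14483))*(1/(-24814 - 14192) - 24*(75 - 5)) = (-15936 + 17082)*(1/(-39006) - 24*70) = 1146*(-1/39006 - 1680) = 1146*(-65530081/39006) = -12516245471/6501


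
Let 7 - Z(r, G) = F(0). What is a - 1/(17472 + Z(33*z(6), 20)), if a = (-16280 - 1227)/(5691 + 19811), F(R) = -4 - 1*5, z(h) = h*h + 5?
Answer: -3733999/5438768 ≈ -0.68655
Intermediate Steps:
z(h) = 5 + h**2 (z(h) = h**2 + 5 = 5 + h**2)
F(R) = -9 (F(R) = -4 - 5 = -9)
Z(r, G) = 16 (Z(r, G) = 7 - 1*(-9) = 7 + 9 = 16)
a = -427/622 (a = -17507/25502 = -17507*1/25502 = -427/622 ≈ -0.68649)
a - 1/(17472 + Z(33*z(6), 20)) = -427/622 - 1/(17472 + 16) = -427/622 - 1/17488 = -3733999/5438768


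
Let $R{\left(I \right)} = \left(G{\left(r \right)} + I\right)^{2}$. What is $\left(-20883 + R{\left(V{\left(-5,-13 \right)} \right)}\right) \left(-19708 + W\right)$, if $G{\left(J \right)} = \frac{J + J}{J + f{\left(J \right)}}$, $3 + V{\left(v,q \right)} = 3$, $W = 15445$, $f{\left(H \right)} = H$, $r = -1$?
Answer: $89019966$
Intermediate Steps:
$V{\left(v,q \right)} = 0$ ($V{\left(v,q \right)} = -3 + 3 = 0$)
$G{\left(J \right)} = 1$ ($G{\left(J \right)} = \frac{J + J}{J + J} = \frac{2 J}{2 J} = 2 J \frac{1}{2 J} = 1$)
$R{\left(I \right)} = \left(1 + I\right)^{2}$
$\left(-20883 + R{\left(V{\left(-5,-13 \right)} \right)}\right) \left(-19708 + W\right) = \left(-20883 + \left(1 + 0\right)^{2}\right) \left(-19708 + 15445\right) = \left(-20883 + 1^{2}\right) \left(-4263\right) = \left(-20883 + 1\right) \left(-4263\right) = \left(-20882\right) \left(-4263\right) = 89019966$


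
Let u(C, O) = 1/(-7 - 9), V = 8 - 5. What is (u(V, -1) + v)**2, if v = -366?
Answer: 34304449/256 ≈ 1.3400e+5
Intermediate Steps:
V = 3
u(C, O) = -1/16 (u(C, O) = 1/(-16) = -1/16)
(u(V, -1) + v)**2 = (-1/16 - 366)**2 = (-5857/16)**2 = 34304449/256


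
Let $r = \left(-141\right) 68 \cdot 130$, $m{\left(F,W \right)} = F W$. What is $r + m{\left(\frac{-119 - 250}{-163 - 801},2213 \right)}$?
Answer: $- \frac{1200751563}{964} \approx -1.2456 \cdot 10^{6}$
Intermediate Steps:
$r = -1246440$ ($r = \left(-9588\right) 130 = -1246440$)
$r + m{\left(\frac{-119 - 250}{-163 - 801},2213 \right)} = -1246440 + \frac{-119 - 250}{-163 - 801} \cdot 2213 = -1246440 + - \frac{369}{-964} \cdot 2213 = -1246440 + \left(-369\right) \left(- \frac{1}{964}\right) 2213 = -1246440 + \frac{369}{964} \cdot 2213 = -1246440 + \frac{816597}{964} = - \frac{1200751563}{964}$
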